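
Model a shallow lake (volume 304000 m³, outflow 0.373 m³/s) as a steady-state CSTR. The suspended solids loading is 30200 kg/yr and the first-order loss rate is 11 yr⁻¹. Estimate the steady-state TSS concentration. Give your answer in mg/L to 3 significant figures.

2.00 mg/L

Outflow Q = 0.373 m³/s × 3.156e+07 s/yr = 1.177e+07 m³/yr.
Steady-state CSTR mass balance: W = Q·C + k·V·C, so C = W/(Q + kV).
Q + kV = 1.177e+07 + 11·304000 = 1.511e+07 m³/yr.
C = 30200/1.511e+07 = 0.001998 kg/m³ = 1.998 mg/L.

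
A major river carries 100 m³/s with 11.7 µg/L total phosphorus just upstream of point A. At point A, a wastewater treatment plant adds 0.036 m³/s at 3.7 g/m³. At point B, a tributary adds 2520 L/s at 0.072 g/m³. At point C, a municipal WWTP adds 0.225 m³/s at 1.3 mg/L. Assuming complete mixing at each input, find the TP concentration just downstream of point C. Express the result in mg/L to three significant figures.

11.7 µg/L = 0.0117 mg/L.
After input A: C = (100·0.0117 + 0.036·3.7) / 100 = 0.01303 mg/L.
2520 L/s = 2.52 m³/s.
After input B: C = (100·0.01303 + 2.52·0.072) / 102.6 = 0.01448 mg/L.
After input C: C = (102.6·0.01448 + 0.225·1.3) / 102.8 = 0.01729 mg/L.

0.0173 mg/L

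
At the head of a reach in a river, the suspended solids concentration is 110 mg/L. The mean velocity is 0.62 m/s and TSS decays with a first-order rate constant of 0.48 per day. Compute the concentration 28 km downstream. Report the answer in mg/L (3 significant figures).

Travel time t = 28 km / 0.62 m/s = 2.8e+04/0.62 = 4.516e+04 s = 0.5227 d.
First-order decay: C = 110·exp(−0.48·0.5227) = 110·0.7781 = 85.59 mg/L.

85.6 mg/L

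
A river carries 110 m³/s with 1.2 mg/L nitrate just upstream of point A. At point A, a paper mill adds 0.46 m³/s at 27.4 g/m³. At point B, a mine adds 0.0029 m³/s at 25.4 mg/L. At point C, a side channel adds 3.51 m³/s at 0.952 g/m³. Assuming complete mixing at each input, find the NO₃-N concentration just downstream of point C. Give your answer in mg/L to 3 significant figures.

1.30 mg/L

After input A: C = (110·1.2 + 0.46·27.4) / 110.5 = 1.309 mg/L.
After input B: C = (110.5·1.309 + 0.0029·25.4) / 110.5 = 1.31 mg/L.
After input C: C = (110.5·1.31 + 3.51·0.952) / 114 = 1.299 mg/L.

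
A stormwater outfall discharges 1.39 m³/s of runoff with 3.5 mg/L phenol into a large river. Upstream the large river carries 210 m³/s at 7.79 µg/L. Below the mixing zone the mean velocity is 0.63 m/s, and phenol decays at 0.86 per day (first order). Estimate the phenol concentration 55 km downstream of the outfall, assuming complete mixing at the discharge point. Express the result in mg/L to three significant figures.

7.79 µg/L = 0.00779 mg/L.
After complete mixing, C₀ = (1.39·3.5 + 210·0.00779) / 211.4 = 0.03075 mg/L.
Travel time t = 5.5e+04 m / 0.63 m/s = 8.73e+04 s = 1.01 d.
C = 0.03075·exp(−0.86·1.01) = 0.03075·0.4194 = 0.0129 mg/L.

0.0129 mg/L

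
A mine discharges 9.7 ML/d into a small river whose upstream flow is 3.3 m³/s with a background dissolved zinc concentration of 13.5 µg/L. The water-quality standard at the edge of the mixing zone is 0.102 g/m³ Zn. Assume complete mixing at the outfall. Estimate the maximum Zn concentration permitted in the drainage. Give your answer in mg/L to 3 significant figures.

9.7 ML/d = 0.1123 m³/s.
13.5 µg/L = 0.0135 mg/L.
Mass balance: 0.102·3.412 = 0.1123·Cₑ + 3.3·0.0135.
Cₑ = (0.3481 − 0.04455) / 0.1123 = 2.703 mg/L.

2.70 mg/L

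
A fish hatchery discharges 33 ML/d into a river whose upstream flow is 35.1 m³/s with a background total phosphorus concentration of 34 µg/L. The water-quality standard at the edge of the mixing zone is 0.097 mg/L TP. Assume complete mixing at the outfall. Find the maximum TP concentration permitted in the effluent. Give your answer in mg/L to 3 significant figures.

33 ML/d = 0.3819 m³/s.
34 µg/L = 0.034 mg/L.
Mass balance: 0.097·35.48 = 0.3819·Cₑ + 35.1·0.034.
Cₑ = (3.442 − 1.193) / 0.3819 = 5.887 mg/L.

5.89 mg/L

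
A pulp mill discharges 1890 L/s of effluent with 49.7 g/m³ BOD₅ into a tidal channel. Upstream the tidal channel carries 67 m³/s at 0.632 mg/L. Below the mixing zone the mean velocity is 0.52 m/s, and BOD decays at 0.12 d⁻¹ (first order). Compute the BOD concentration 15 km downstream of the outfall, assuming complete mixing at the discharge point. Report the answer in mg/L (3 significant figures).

1.90 mg/L

1890 L/s = 1.89 m³/s.
After complete mixing, C₀ = (1.89·49.7 + 67·0.632) / 68.89 = 1.978 mg/L.
Travel time t = 1.5e+04 m / 0.52 m/s = 2.885e+04 s = 0.3339 d.
C = 1.978·exp(−0.12·0.3339) = 1.978·0.9607 = 1.9 mg/L.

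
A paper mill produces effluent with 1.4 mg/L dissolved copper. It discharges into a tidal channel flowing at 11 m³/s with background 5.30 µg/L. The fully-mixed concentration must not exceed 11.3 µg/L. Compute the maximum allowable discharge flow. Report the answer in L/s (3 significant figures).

47.5 L/s

5.30 µg/L = 0.0053 mg/L.
11.3 µg/L = 0.0113 mg/L.
Mass balance at complete mixing: C_std·(Q_w + Q_r) = Q_w·C_e + Q_r·C_b.
Rearranging, Q_w = Q_r·(C_std − C_b)/(C_e − C_std) = 11·(0.0113 − 0.0053) / (1.4 − 0.0113) = 0.04753 m³/s.
= 47.53 L/s.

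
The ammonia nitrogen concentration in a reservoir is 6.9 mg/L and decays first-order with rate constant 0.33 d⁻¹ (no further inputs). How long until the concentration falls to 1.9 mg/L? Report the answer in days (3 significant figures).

3.91 d

t = ln(C₀/C)/k = ln(6.9/1.9)/0.33 = 1.29/0.33 = 3.908 d.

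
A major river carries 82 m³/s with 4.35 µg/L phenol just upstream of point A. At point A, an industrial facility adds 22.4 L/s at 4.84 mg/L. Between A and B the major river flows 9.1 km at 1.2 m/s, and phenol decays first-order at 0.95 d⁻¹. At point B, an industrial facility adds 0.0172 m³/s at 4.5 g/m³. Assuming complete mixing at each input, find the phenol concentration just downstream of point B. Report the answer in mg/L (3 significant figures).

0.00616 mg/L

4.35 µg/L = 0.00435 mg/L.
22.4 L/s = 0.0224 m³/s.
After input A: C = (82·0.00435 + 0.0224·4.84) / 82.02 = 0.005671 mg/L.
Over the 9.1 km reach to input B (t = 7583 s = 0.08777 d), decay gives C = 0.005671·exp(−0.95·0.08777) = 0.005217 mg/L.
After input B: C = (82.02·0.005217 + 0.0172·4.5) / 82.04 = 0.006159 mg/L.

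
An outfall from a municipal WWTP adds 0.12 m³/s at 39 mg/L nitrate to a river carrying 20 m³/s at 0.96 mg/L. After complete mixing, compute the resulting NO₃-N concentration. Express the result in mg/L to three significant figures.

1.19 mg/L

Flow-weighted mixing gives C = (0.12·39 + 20·0.96) / (0.12 + 20) = 23.88/20.12 = 1.187 mg/L.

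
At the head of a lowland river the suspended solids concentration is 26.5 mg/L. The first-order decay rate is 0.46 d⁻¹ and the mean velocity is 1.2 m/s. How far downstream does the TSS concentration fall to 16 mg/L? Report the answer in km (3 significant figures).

From C = C₀·e^(−kt), t = ln(C₀/C)/k = ln(26.5/16)/0.46 = 0.5046/0.46 = 1.097 d.
Distance = v·t = 1.2 m/s × 9.477e+04 s = 1.137e+05 m = 113.7 km.

114 km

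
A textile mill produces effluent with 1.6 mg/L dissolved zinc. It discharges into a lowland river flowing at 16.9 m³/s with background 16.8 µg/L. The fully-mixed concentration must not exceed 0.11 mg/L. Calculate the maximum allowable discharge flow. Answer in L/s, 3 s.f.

16.8 µg/L = 0.0168 mg/L.
Mass balance at complete mixing: C_std·(Q_w + Q_r) = Q_w·C_e + Q_r·C_b.
Rearranging, Q_w = Q_r·(C_std − C_b)/(C_e − C_std) = 16.9·(0.11 − 0.0168) / (1.6 − 0.11) = 1.057 m³/s.
= 1057 L/s.

1060 L/s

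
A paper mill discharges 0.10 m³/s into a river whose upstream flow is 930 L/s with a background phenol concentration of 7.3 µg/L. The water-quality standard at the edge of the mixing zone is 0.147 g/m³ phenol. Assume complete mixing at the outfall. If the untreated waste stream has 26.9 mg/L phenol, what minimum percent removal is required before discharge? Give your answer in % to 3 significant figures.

94.6 %

930 L/s = 0.93 m³/s.
7.3 µg/L = 0.0073 mg/L.
Mass balance: 0.147·1.03 = 0.1·Cₑ + 0.93·0.0073.
Cₑ = (0.1514 − 0.006789) / 0.1 = 1.446 mg/L.
Required removal = 1 − 1.446/26.9 = 94.62 %.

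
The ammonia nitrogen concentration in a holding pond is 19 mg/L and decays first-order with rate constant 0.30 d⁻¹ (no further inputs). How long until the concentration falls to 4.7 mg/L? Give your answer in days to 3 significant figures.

4.66 d

t = ln(C₀/C)/k = ln(19/4.7)/0.30 = 1.397/0.30 = 4.656 d.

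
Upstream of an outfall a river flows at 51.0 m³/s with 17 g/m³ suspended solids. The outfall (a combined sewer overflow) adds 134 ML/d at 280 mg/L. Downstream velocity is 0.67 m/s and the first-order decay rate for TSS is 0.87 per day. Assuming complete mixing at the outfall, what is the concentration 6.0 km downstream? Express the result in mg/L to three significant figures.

22.6 mg/L

134 ML/d = 1.551 m³/s.
After complete mixing, C₀ = (1.551·280 + 51·17) / 52.55 = 24.76 mg/L.
Travel time t = 6000 m / 0.67 m/s = 8955 s = 0.1036 d.
C = 24.76·exp(−0.87·0.1036) = 24.76·0.9138 = 22.63 mg/L.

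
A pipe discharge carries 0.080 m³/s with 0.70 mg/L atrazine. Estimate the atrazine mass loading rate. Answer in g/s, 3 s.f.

Mass flux = Q·C = 0.08 m³/s × 0.7 g/m³ = 0.056 g/s.

0.0560 g/s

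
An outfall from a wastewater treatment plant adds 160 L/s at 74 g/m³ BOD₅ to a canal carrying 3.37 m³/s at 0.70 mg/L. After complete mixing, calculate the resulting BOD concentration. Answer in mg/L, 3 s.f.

4.02 mg/L

160 L/s = 0.16 m³/s.
By mass balance at complete mixing, C = (0.16·74 + 3.37·0.7) / (0.16 + 3.37) = 14.2/3.53 = 4.022 mg/L.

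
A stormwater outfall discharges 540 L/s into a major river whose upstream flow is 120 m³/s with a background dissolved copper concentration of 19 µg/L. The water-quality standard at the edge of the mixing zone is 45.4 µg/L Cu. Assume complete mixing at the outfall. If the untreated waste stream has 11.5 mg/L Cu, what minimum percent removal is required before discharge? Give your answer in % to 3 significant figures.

540 L/s = 0.54 m³/s.
19 µg/L = 0.019 mg/L.
45.4 µg/L = 0.0454 mg/L.
Mass balance: 0.0454·120.5 = 0.54·Cₑ + 120·0.019.
Cₑ = (5.473 − 2.28) / 0.54 = 5.912 mg/L.
Required removal = 1 − 5.912/11.5 = 48.59 %.

48.6 %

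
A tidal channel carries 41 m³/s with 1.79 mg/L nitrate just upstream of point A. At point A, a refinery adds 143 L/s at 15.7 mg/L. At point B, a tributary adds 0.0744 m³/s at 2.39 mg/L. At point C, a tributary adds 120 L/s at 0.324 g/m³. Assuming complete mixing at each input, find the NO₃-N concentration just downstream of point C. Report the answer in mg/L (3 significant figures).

143 L/s = 0.143 m³/s.
After input A: C = (41·1.79 + 0.143·15.7) / 41.14 = 1.838 mg/L.
After input B: C = (41.14·1.838 + 0.0744·2.39) / 41.22 = 1.839 mg/L.
120 L/s = 0.12 m³/s.
After input C: C = (41.22·1.839 + 0.12·0.324) / 41.34 = 1.835 mg/L.

1.83 mg/L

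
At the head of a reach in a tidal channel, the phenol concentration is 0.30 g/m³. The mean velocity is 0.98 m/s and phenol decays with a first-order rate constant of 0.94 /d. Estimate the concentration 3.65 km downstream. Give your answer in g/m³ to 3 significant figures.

0.288 g/m³

Travel time t = 3.65 km / 0.98 m/s = 3650/0.98 = 3724 s = 0.04311 d.
First-order decay: C = 0.30·exp(−0.94·0.04311) = 0.30·0.9603 = 0.2881 g/m³.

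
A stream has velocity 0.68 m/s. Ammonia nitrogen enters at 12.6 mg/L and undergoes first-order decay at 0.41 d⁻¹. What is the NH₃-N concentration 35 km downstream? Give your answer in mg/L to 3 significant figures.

9.87 mg/L

Travel time t = 35 km / 0.68 m/s = 3.5e+04/0.68 = 5.147e+04 s = 0.5957 d.
First-order decay: C = 12.6·exp(−0.41·0.5957) = 12.6·0.7833 = 9.87 mg/L.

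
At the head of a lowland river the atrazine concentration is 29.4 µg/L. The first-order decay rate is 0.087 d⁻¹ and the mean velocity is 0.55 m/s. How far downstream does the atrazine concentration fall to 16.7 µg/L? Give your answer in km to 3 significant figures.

309 km

From C = C₀·e^(−kt), t = ln(C₀/C)/k = ln(29.4/16.7)/0.087 = 0.5656/0.087 = 6.501 d.
Distance = v·t = 0.55 m/s × 5.617e+05 s = 3.089e+05 m = 308.9 km.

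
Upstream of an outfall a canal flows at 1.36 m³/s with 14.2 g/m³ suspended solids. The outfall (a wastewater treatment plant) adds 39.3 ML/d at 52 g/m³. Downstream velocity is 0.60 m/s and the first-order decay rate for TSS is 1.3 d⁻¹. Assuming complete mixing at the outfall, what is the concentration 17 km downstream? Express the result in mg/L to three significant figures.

39.3 ML/d = 0.4549 m³/s.
After complete mixing, C₀ = (0.4549·52 + 1.36·14.2) / 1.815 = 23.67 mg/L.
Travel time t = 1.7e+04 m / 0.60 m/s = 2.833e+04 s = 0.3279 d.
C = 23.67·exp(−1.3·0.3279) = 23.67·0.6529 = 15.46 mg/L.

15.5 mg/L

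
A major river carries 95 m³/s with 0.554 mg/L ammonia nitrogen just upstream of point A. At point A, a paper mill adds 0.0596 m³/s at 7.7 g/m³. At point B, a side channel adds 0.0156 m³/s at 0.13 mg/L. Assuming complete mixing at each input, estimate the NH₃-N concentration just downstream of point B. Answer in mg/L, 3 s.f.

0.558 mg/L

After input A: C = (95·0.554 + 0.0596·7.7) / 95.06 = 0.5585 mg/L.
After input B: C = (95.06·0.5585 + 0.0156·0.13) / 95.08 = 0.5584 mg/L.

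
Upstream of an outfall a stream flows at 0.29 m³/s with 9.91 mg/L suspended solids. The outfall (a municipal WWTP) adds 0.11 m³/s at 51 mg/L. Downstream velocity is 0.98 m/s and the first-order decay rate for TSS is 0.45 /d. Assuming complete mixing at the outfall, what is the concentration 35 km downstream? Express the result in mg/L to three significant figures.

17.6 mg/L

After complete mixing, C₀ = (0.11·51 + 0.29·9.91) / 0.4 = 21.21 mg/L.
Travel time t = 3.5e+04 m / 0.98 m/s = 3.571e+04 s = 0.4134 d.
C = 21.21·exp(−0.45·0.4134) = 21.21·0.8303 = 17.61 mg/L.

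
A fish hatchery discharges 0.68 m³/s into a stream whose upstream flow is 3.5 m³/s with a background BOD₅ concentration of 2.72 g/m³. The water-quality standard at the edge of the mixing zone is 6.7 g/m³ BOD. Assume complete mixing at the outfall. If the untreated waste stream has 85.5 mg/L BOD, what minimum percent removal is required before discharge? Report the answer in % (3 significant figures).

Mass balance: 6.7·4.18 = 0.68·Cₑ + 3.5·2.72.
Cₑ = (28.01 − 9.52) / 0.68 = 27.19 mg/L.
Required removal = 1 − 27.19/85.5 = 68.2 %.

68.2 %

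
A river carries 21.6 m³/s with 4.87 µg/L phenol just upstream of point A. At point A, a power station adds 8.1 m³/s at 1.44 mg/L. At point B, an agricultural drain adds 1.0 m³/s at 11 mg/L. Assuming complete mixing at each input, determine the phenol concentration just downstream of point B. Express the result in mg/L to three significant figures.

0.742 mg/L

4.87 µg/L = 0.00487 mg/L.
After input A: C = (21.6·0.00487 + 8.1·1.44) / 29.7 = 0.3963 mg/L.
After input B: C = (29.7·0.3963 + 1·11) / 30.7 = 0.7417 mg/L.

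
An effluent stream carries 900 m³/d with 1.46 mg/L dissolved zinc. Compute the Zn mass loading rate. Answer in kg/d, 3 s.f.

1.31 kg/d

900 m³/d = 0.01042 m³/s.
Mass flux = Q·C = 0.01042 m³/s × 1.46 g/m³ = 0.01521 g/s.
= 0.01521 g/s × 86.4 = 1.314 kg/d.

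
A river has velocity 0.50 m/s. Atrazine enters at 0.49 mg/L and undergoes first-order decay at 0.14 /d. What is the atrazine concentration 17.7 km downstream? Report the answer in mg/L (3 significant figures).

Travel time t = 17.7 km / 0.50 m/s = 1.77e+04/0.50 = 3.54e+04 s = 0.4097 d.
First-order decay: C = 0.49·exp(−0.14·0.4097) = 0.49·0.9443 = 0.4627 mg/L.

0.463 mg/L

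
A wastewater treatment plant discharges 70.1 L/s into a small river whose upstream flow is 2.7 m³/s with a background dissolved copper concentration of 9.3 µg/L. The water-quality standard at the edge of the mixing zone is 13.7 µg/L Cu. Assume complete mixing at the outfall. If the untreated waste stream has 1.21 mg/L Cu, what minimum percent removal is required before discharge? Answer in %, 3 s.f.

84.9 %

70.1 L/s = 0.0701 m³/s.
9.3 µg/L = 0.0093 mg/L.
13.7 µg/L = 0.0137 mg/L.
Mass balance: 0.0137·2.77 = 0.0701·Cₑ + 2.7·0.0093.
Cₑ = (0.03795 − 0.02511) / 0.0701 = 0.1832 mg/L.
Required removal = 1 − 0.1832/1.21 = 84.86 %.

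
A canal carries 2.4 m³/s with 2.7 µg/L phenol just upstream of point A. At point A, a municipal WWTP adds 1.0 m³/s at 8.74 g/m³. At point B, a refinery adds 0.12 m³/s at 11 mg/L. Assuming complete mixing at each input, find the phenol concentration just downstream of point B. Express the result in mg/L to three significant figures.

2.7 µg/L = 0.0027 mg/L.
After input A: C = (2.4·0.0027 + 1·8.74) / 3.4 = 2.572 mg/L.
After input B: C = (3.4·2.572 + 0.12·11) / 3.52 = 2.86 mg/L.

2.86 mg/L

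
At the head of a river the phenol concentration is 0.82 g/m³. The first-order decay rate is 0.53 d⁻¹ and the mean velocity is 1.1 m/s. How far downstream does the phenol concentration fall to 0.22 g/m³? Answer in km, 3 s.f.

From C = C₀·e^(−kt), t = ln(C₀/C)/k = ln(0.82/0.22)/0.53 = 1.316/0.53 = 2.482 d.
Distance = v·t = 1.1 m/s × 2.145e+05 s = 2.359e+05 m = 235.9 km.

236 km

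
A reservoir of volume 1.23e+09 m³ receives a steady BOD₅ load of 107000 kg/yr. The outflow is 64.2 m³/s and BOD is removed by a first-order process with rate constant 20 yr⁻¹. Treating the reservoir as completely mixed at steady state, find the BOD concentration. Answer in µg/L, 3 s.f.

Outflow Q = 64.2 m³/s × 3.156e+07 s/yr = 2.026e+09 m³/yr.
Steady-state CSTR mass balance: W = Q·C + k·V·C, so C = W/(Q + kV).
Q + kV = 2.026e+09 + 20·1.23e+09 = 2.663e+10 m³/yr.
C = 107000/2.663e+10 = 4.019e-06 kg/m³ = 0.004019 mg/L = 4.019 µg/L.

4.02 µg/L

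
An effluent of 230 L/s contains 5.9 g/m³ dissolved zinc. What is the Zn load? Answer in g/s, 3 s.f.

1.36 g/s

230 L/s = 0.23 m³/s.
Mass flux = Q·C = 0.23 m³/s × 5.9 g/m³ = 1.357 g/s.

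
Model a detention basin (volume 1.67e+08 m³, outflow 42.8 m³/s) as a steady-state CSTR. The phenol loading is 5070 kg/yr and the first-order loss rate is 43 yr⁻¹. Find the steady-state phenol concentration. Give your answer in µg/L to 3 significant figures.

Outflow Q = 42.8 m³/s × 3.156e+07 s/yr = 1.351e+09 m³/yr.
Steady-state CSTR mass balance: W = Q·C + k·V·C, so C = W/(Q + kV).
Q + kV = 1.351e+09 + 43·1.67e+08 = 8.532e+09 m³/yr.
C = 5070/8.532e+09 = 5.943e-07 kg/m³ = 0.0005943 mg/L = 0.5943 µg/L.

0.594 µg/L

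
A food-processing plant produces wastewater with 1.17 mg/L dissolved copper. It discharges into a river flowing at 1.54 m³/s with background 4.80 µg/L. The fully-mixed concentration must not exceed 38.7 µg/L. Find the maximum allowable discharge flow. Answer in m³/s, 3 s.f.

0.0461 m³/s

4.80 µg/L = 0.0048 mg/L.
38.7 µg/L = 0.0387 mg/L.
Mass balance at complete mixing: C_std·(Q_w + Q_r) = Q_w·C_e + Q_r·C_b.
Rearranging, Q_w = Q_r·(C_std − C_b)/(C_e − C_std) = 1.54·(0.0387 − 0.0048) / (1.17 − 0.0387) = 0.04615 m³/s.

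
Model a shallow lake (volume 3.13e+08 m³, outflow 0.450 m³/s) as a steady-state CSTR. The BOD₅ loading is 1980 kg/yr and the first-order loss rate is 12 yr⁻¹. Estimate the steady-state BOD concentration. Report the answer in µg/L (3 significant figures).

Outflow Q = 0.450 m³/s × 3.156e+07 s/yr = 1.42e+07 m³/yr.
Steady-state CSTR mass balance: W = Q·C + k·V·C, so C = W/(Q + kV).
Q + kV = 1.42e+07 + 12·3.13e+08 = 3.77e+09 m³/yr.
C = 1980/3.77e+09 = 5.252e-07 kg/m³ = 0.0005252 mg/L = 0.5252 µg/L.

0.525 µg/L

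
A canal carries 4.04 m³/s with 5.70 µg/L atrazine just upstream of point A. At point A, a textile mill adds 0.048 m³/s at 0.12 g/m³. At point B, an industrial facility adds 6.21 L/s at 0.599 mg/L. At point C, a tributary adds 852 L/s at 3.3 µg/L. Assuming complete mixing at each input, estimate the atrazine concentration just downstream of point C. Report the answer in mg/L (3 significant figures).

0.00714 mg/L

5.70 µg/L = 0.0057 mg/L.
After input A: C = (4.04·0.0057 + 0.048·0.12) / 4.088 = 0.007042 mg/L.
6.21 L/s = 0.00621 m³/s.
After input B: C = (4.088·0.007042 + 0.00621·0.599) / 4.094 = 0.00794 mg/L.
852 L/s = 0.852 m³/s.
3.3 µg/L = 0.0033 mg/L.
After input C: C = (4.094·0.00794 + 0.852·0.0033) / 4.946 = 0.007141 mg/L.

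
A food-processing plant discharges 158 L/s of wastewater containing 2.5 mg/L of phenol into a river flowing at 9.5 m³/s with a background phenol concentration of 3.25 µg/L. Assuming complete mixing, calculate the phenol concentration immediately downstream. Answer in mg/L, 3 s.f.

158 L/s = 0.158 m³/s.
3.25 µg/L = 0.00325 mg/L.
Conservation of mass across the mixing zone: C = (0.158·2.5 + 9.5·0.00325) / (0.158 + 9.5) = 0.4259/9.658 = 0.0441 mg/L.

0.0441 mg/L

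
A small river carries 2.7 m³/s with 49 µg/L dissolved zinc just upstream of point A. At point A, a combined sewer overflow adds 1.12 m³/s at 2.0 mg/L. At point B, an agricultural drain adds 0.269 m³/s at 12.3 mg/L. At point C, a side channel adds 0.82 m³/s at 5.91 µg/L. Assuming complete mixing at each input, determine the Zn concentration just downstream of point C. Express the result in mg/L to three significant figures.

1.16 mg/L

49 µg/L = 0.049 mg/L.
After input A: C = (2.7·0.049 + 1.12·2) / 3.82 = 0.621 mg/L.
After input B: C = (3.82·0.621 + 0.269·12.3) / 4.089 = 1.389 mg/L.
5.91 µg/L = 0.00591 mg/L.
After input C: C = (4.089·1.389 + 0.82·0.00591) / 4.909 = 1.158 mg/L.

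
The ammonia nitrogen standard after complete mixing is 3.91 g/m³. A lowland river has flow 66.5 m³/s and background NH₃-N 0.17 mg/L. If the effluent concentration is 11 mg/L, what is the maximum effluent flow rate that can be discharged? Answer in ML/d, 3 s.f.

Mass balance at complete mixing: C_std·(Q_w + Q_r) = Q_w·C_e + Q_r·C_b.
Rearranging, Q_w = Q_r·(C_std − C_b)/(C_e − C_std) = 66.5·(3.91 − 0.17) / (11 − 3.91) = 35.08 m³/s.
= 3031 ML/d.

3030 ML/d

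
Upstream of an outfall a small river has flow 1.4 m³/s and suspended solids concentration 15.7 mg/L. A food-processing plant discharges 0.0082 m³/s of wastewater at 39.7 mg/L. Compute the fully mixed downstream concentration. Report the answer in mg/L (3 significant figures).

Conservation of mass across the mixing zone: C = (0.0082·39.7 + 1.4·15.7) / (0.0082 + 1.4) = 22.31/1.408 = 15.84 mg/L.

15.8 mg/L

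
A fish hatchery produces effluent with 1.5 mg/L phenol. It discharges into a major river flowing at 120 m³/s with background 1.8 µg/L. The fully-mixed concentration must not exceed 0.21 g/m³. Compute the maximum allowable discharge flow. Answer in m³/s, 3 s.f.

19.4 m³/s

1.8 µg/L = 0.0018 mg/L.
Mass balance at complete mixing: C_std·(Q_w + Q_r) = Q_w·C_e + Q_r·C_b.
Rearranging, Q_w = Q_r·(C_std − C_b)/(C_e − C_std) = 120·(0.21 − 0.0018) / (1.5 − 0.21) = 19.37 m³/s.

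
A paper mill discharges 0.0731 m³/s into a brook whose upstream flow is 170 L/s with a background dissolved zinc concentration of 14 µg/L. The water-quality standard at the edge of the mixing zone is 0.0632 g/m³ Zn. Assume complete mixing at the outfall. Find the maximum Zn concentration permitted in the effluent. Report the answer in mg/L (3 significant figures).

0.178 mg/L

170 L/s = 0.17 m³/s.
14 µg/L = 0.014 mg/L.
Mass balance: 0.0632·0.2431 = 0.0731·Cₑ + 0.17·0.014.
Cₑ = (0.01536 − 0.00238) / 0.0731 = 0.1776 mg/L.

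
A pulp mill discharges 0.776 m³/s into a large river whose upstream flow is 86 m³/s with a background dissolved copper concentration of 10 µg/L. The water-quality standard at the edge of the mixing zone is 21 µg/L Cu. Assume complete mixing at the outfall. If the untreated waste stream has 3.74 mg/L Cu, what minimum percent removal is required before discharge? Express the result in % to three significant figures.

66.8 %

10 µg/L = 0.01 mg/L.
21 µg/L = 0.021 mg/L.
Mass balance: 0.021·86.78 = 0.776·Cₑ + 86·0.01.
Cₑ = (1.822 − 0.86) / 0.776 = 1.24 mg/L.
Required removal = 1 − 1.24/3.74 = 66.84 %.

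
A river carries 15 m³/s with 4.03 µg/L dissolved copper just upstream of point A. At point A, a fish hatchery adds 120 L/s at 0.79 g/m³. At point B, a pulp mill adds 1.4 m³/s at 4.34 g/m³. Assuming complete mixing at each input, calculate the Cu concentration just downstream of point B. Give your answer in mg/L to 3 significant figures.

0.377 mg/L

4.03 µg/L = 0.00403 mg/L.
120 L/s = 0.12 m³/s.
After input A: C = (15·0.00403 + 0.12·0.79) / 15.12 = 0.01027 mg/L.
After input B: C = (15.12·0.01027 + 1.4·4.34) / 16.52 = 0.3772 mg/L.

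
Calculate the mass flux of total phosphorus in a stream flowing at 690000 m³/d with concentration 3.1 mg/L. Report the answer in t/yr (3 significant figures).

781 t/yr

690000 m³/d = 7.986 m³/s.
Mass flux = Q·C = 7.986 m³/s × 3.1 g/m³ = 24.76 g/s.
= 24.76 g/s × 31.56 = 781.3 t/yr.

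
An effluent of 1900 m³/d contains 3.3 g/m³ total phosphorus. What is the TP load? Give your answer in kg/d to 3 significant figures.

1900 m³/d = 0.02199 m³/s.
Mass flux = Q·C = 0.02199 m³/s × 3.3 g/m³ = 0.07257 g/s.
= 0.07257 g/s × 86.4 = 6.27 kg/d.

6.27 kg/d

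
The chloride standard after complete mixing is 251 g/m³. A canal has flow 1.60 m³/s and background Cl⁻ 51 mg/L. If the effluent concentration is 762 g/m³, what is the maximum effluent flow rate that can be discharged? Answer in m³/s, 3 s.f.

0.626 m³/s

Mass balance at complete mixing: C_std·(Q_w + Q_r) = Q_w·C_e + Q_r·C_b.
Rearranging, Q_w = Q_r·(C_std − C_b)/(C_e − C_std) = 1.60·(251 − 51) / (762 − 251) = 0.6262 m³/s.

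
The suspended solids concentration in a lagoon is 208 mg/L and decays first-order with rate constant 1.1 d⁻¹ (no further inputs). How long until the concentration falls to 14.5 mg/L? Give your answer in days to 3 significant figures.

2.42 d

t = ln(C₀/C)/k = ln(208/14.5)/1.1 = 2.663/1.1 = 2.421 d.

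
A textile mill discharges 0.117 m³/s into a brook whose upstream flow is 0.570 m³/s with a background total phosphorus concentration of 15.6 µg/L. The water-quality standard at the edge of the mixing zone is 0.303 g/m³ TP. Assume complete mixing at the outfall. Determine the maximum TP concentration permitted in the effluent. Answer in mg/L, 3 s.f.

15.6 µg/L = 0.0156 mg/L.
Mass balance: 0.303·0.687 = 0.117·Cₑ + 0.57·0.0156.
Cₑ = (0.2082 − 0.008892) / 0.117 = 1.703 mg/L.

1.70 mg/L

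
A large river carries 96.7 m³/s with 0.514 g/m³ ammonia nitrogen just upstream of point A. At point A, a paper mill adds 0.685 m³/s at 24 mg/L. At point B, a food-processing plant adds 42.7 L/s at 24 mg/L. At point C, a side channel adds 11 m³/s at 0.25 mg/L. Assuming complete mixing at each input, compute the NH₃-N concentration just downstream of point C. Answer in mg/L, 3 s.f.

After input A: C = (96.7·0.514 + 0.685·24) / 97.39 = 0.6792 mg/L.
42.7 L/s = 0.0427 m³/s.
After input B: C = (97.39·0.6792 + 0.0427·24) / 97.43 = 0.6894 mg/L.
After input C: C = (97.43·0.6894 + 11·0.25) / 108.4 = 0.6448 mg/L.

0.645 mg/L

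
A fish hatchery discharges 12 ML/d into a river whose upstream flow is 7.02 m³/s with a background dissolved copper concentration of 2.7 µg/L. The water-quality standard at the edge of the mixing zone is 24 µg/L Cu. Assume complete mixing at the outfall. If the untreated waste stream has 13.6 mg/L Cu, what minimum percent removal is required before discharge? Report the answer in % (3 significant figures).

12 ML/d = 0.1389 m³/s.
2.7 µg/L = 0.0027 mg/L.
24 µg/L = 0.024 mg/L.
Mass balance: 0.024·7.159 = 0.1389·Cₑ + 7.02·0.0027.
Cₑ = (0.1718 − 0.01895) / 0.1389 = 1.101 mg/L.
Required removal = 1 − 1.101/13.6 = 91.91 %.

91.9 %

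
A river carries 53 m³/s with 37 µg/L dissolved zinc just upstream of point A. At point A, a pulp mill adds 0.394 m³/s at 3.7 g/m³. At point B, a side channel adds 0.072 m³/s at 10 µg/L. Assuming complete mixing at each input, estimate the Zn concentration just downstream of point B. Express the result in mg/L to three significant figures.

0.0640 mg/L

37 µg/L = 0.037 mg/L.
After input A: C = (53·0.037 + 0.394·3.7) / 53.39 = 0.06403 mg/L.
10 µg/L = 0.01 mg/L.
After input B: C = (53.39·0.06403 + 0.072·0.01) / 53.47 = 0.06396 mg/L.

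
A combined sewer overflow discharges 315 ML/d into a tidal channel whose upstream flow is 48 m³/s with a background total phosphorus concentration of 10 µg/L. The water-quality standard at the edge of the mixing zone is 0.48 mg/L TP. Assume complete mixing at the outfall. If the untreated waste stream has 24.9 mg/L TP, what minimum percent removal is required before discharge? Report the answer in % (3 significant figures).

315 ML/d = 3.646 m³/s.
10 µg/L = 0.01 mg/L.
Mass balance: 0.48·51.65 = 3.646·Cₑ + 48·0.01.
Cₑ = (24.79 − 0.48) / 3.646 = 6.668 mg/L.
Required removal = 1 − 6.668/24.9 = 73.22 %.

73.2 %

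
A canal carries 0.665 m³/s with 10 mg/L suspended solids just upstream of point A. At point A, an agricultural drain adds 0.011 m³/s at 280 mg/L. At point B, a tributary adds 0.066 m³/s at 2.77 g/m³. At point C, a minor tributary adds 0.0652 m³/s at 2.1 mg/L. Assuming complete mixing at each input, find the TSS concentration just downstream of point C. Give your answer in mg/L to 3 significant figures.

After input A: C = (0.665·10 + 0.011·280) / 0.676 = 14.39 mg/L.
After input B: C = (0.676·14.39 + 0.066·2.77) / 0.742 = 13.36 mg/L.
After input C: C = (0.742·13.36 + 0.0652·2.1) / 0.8072 = 12.45 mg/L.

12.5 mg/L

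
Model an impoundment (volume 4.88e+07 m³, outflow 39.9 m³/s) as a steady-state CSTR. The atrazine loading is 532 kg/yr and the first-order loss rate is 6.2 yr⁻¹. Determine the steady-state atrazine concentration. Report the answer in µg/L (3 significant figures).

Outflow Q = 39.9 m³/s × 3.156e+07 s/yr = 1.259e+09 m³/yr.
Steady-state CSTR mass balance: W = Q·C + k·V·C, so C = W/(Q + kV).
Q + kV = 1.259e+09 + 6.2·4.88e+07 = 1.562e+09 m³/yr.
C = 532/1.562e+09 = 3.407e-07 kg/m³ = 0.0003407 mg/L = 0.3407 µg/L.

0.341 µg/L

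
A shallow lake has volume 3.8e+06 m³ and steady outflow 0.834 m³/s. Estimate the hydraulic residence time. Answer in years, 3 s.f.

0.144 yr

Q = 0.834 m³/s × 3.156e+07 s/yr = 2.632e+07 m³/yr.
Hydraulic residence time τ = V/Q = 3.8e+06/2.632e+07 = 0.1444 yr.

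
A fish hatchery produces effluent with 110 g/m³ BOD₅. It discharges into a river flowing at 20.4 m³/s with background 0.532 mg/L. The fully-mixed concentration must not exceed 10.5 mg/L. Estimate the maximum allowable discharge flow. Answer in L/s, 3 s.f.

Mass balance at complete mixing: C_std·(Q_w + Q_r) = Q_w·C_e + Q_r·C_b.
Rearranging, Q_w = Q_r·(C_std − C_b)/(C_e − C_std) = 20.4·(10.5 − 0.532) / (110 − 10.5) = 2.044 m³/s.
= 2044 L/s.

2040 L/s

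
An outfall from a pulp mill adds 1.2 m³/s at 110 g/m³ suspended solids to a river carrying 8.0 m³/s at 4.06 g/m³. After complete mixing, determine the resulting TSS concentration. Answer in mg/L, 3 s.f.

17.9 mg/L

By mass balance at complete mixing, C = (1.2·110 + 8·4.06) / (1.2 + 8) = 164.5/9.2 = 17.88 mg/L.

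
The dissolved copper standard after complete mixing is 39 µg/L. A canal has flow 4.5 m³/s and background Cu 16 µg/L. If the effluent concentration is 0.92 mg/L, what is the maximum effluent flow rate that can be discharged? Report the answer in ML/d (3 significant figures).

10.2 ML/d

16 µg/L = 0.016 mg/L.
39 µg/L = 0.039 mg/L.
Mass balance at complete mixing: C_std·(Q_w + Q_r) = Q_w·C_e + Q_r·C_b.
Rearranging, Q_w = Q_r·(C_std − C_b)/(C_e − C_std) = 4.5·(0.039 − 0.016) / (0.92 − 0.039) = 0.1175 m³/s.
= 10.15 ML/d.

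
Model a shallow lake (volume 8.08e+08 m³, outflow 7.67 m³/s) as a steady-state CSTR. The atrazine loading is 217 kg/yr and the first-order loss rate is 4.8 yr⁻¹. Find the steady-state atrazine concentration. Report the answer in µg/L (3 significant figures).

0.0527 µg/L

Outflow Q = 7.67 m³/s × 3.156e+07 s/yr = 2.42e+08 m³/yr.
Steady-state CSTR mass balance: W = Q·C + k·V·C, so C = W/(Q + kV).
Q + kV = 2.42e+08 + 4.8·8.08e+08 = 4.12e+09 m³/yr.
C = 217/4.12e+09 = 5.266e-08 kg/m³ = 5.266e-05 mg/L = 0.05266 µg/L.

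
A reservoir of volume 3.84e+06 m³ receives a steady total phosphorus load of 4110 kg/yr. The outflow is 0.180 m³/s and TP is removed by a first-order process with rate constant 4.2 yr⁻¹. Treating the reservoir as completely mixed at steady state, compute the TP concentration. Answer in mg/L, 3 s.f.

Outflow Q = 0.180 m³/s × 3.156e+07 s/yr = 5.68e+06 m³/yr.
Steady-state CSTR mass balance: W = Q·C + k·V·C, so C = W/(Q + kV).
Q + kV = 5.68e+06 + 4.2·3.84e+06 = 2.181e+07 m³/yr.
C = 4110/2.181e+07 = 0.0001885 kg/m³ = 0.1885 mg/L.

0.188 mg/L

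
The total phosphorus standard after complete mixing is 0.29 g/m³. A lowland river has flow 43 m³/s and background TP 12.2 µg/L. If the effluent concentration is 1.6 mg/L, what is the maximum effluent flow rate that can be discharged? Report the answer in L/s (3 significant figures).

12.2 µg/L = 0.0122 mg/L.
Mass balance at complete mixing: C_std·(Q_w + Q_r) = Q_w·C_e + Q_r·C_b.
Rearranging, Q_w = Q_r·(C_std − C_b)/(C_e − C_std) = 43·(0.29 − 0.0122) / (1.6 − 0.29) = 9.119 m³/s.
= 9119 L/s.

9120 L/s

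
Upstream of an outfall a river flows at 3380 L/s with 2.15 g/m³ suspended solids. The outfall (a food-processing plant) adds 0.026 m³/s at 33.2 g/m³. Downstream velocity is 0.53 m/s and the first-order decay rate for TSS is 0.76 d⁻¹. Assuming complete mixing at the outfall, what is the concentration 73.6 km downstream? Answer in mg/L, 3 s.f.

3380 L/s = 3.38 m³/s.
After complete mixing, C₀ = (0.026·33.2 + 3.38·2.15) / 3.406 = 2.387 mg/L.
Travel time t = 7.36e+04 m / 0.53 m/s = 1.389e+05 s = 1.607 d.
C = 2.387·exp(−0.76·1.607) = 2.387·0.2948 = 0.7036 mg/L.

0.704 mg/L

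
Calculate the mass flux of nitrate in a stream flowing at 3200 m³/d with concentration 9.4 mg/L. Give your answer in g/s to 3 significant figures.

0.348 g/s

3200 m³/d = 0.03704 m³/s.
Mass flux = Q·C = 0.03704 m³/s × 9.4 g/m³ = 0.3481 g/s.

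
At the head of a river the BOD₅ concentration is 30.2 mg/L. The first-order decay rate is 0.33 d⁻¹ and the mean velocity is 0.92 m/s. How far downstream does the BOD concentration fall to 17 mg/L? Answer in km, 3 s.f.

From C = C₀·e^(−kt), t = ln(C₀/C)/k = ln(30.2/17)/0.33 = 0.5746/0.33 = 1.741 d.
Distance = v·t = 0.92 m/s × 1.504e+05 s = 1.384e+05 m = 138.4 km.

138 km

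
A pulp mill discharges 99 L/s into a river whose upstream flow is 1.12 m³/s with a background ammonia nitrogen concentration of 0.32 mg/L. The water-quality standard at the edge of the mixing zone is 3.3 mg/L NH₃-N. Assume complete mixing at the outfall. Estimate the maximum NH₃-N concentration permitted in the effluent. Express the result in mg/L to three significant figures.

99 L/s = 0.099 m³/s.
Mass balance: 3.3·1.219 = 0.099·Cₑ + 1.12·0.32.
Cₑ = (4.023 − 0.3584) / 0.099 = 37.01 mg/L.

37.0 mg/L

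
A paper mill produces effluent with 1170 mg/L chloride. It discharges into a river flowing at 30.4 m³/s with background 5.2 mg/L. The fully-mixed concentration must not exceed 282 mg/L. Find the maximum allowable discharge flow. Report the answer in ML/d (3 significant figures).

Mass balance at complete mixing: C_std·(Q_w + Q_r) = Q_w·C_e + Q_r·C_b.
Rearranging, Q_w = Q_r·(C_std − C_b)/(C_e − C_std) = 30.4·(282 − 5.2) / (1170 − 282) = 9.476 m³/s.
= 818.7 ML/d.

819 ML/d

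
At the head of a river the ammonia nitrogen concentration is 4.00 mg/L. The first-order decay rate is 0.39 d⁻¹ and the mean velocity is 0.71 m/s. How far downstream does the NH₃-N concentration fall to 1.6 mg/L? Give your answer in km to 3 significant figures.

From C = C₀·e^(−kt), t = ln(C₀/C)/k = ln(4.00/1.6)/0.39 = 0.9163/0.39 = 2.349 d.
Distance = v·t = 0.71 m/s × 2.03e+05 s = 1.441e+05 m = 144.1 km.

144 km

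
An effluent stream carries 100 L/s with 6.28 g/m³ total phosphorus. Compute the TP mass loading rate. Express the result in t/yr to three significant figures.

19.8 t/yr

100 L/s = 0.1 m³/s.
Mass flux = Q·C = 0.1 m³/s × 6.28 g/m³ = 0.628 g/s.
= 0.628 g/s × 31.56 = 19.82 t/yr.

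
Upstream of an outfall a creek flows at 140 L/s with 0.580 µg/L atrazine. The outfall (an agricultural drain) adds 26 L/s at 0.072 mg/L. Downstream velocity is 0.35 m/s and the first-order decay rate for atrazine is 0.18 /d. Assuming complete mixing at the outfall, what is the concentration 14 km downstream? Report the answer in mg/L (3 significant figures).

0.0108 mg/L

26 L/s = 0.026 m³/s.
140 L/s = 0.14 m³/s.
0.580 µg/L = 0.00058 mg/L.
After complete mixing, C₀ = (0.026·0.072 + 0.14·0.00058) / 0.166 = 0.01177 mg/L.
Travel time t = 1.4e+04 m / 0.35 m/s = 4e+04 s = 0.463 d.
C = 0.01177·exp(−0.18·0.463) = 0.01177·0.92 = 0.01083 mg/L.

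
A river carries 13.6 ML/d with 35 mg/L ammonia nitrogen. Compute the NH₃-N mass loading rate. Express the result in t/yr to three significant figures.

13.6 ML/d = 0.1574 m³/s.
Mass flux = Q·C = 0.1574 m³/s × 35 g/m³ = 5.509 g/s.
= 5.509 g/s × 31.56 = 173.9 t/yr.

174 t/yr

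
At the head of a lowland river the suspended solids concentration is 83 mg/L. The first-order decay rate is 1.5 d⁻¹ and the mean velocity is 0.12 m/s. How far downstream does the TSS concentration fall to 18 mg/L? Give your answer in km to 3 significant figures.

10.6 km

From C = C₀·e^(−kt), t = ln(C₀/C)/k = ln(83/18)/1.5 = 1.528/1.5 = 1.019 d.
Distance = v·t = 0.12 m/s × 8.804e+04 s = 1.056e+04 m = 10.56 km.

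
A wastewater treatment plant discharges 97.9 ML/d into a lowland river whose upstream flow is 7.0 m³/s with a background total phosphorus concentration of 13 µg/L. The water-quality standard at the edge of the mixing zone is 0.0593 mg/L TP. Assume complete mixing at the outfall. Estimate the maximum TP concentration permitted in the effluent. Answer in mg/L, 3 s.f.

0.345 mg/L

97.9 ML/d = 1.133 m³/s.
13 µg/L = 0.013 mg/L.
Mass balance: 0.0593·8.133 = 1.133·Cₑ + 7·0.013.
Cₑ = (0.4823 − 0.091) / 1.133 = 0.3453 mg/L.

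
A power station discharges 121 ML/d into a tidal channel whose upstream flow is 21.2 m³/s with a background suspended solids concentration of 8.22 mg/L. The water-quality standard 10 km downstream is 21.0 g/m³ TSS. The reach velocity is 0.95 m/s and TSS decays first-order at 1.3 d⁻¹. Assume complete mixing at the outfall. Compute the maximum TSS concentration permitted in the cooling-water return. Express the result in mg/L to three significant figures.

273 mg/L

121 ML/d = 1.4 m³/s.
Travel time to the compliance point: t = 1e+04/0.95 = 1.053e+04 s = 0.1218 d; decay factor exp(−1.3·0.1218) = 0.8535.
So the concentration just after mixing may be at most 21/0.8535 = 24.6 mg/L.
Mass balance: 24.6·22.6 = 1.4·Cₑ + 21.2·8.22.
Cₑ = (556.1 − 174.3) / 1.4 = 272.6 mg/L.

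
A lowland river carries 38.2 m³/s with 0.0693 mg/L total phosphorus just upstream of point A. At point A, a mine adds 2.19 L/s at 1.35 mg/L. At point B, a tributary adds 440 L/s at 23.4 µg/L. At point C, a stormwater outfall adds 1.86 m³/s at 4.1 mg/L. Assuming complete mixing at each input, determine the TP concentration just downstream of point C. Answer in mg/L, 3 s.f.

0.254 mg/L

2.19 L/s = 0.00219 m³/s.
After input A: C = (38.2·0.0693 + 0.00219·1.35) / 38.2 = 0.06937 mg/L.
440 L/s = 0.44 m³/s.
23.4 µg/L = 0.0234 mg/L.
After input B: C = (38.2·0.06937 + 0.44·0.0234) / 38.64 = 0.06885 mg/L.
After input C: C = (38.64·0.06885 + 1.86·4.1) / 40.5 = 0.254 mg/L.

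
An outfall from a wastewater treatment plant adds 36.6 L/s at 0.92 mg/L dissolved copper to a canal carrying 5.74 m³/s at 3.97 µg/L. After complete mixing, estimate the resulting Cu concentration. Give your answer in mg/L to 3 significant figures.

0.00977 mg/L

36.6 L/s = 0.0366 m³/s.
3.97 µg/L = 0.00397 mg/L.
Conservation of mass across the mixing zone: C = (0.0366·0.92 + 5.74·0.00397) / (0.0366 + 5.74) = 0.05646/5.777 = 0.009774 mg/L.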